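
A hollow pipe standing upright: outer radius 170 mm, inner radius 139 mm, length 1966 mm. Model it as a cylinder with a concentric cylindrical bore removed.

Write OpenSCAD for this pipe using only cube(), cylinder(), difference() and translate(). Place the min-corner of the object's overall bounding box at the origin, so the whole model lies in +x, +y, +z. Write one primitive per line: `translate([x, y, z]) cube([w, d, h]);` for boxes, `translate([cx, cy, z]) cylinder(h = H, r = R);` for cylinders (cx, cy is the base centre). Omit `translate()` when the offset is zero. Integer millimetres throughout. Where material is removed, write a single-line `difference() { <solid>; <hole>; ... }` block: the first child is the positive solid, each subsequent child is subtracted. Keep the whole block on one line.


difference() { translate([170, 170, 0]) cylinder(h = 1966, r = 170); translate([170, 170, 0]) cylinder(h = 1966, r = 139); }


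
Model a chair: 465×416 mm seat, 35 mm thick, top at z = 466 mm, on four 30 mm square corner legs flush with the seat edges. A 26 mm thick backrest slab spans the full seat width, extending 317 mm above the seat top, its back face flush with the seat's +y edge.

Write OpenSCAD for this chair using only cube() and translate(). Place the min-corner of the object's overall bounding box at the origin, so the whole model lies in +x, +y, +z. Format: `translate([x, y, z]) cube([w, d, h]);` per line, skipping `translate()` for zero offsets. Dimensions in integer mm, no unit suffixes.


// leg_h = 466 - 35 = 431
translate([0, 0, 431]) cube([465, 416, 35]);
cube([30, 30, 431]);
translate([435, 0, 0]) cube([30, 30, 431]);
translate([0, 386, 0]) cube([30, 30, 431]);
translate([435, 386, 0]) cube([30, 30, 431]);
translate([0, 390, 466]) cube([465, 26, 317]);


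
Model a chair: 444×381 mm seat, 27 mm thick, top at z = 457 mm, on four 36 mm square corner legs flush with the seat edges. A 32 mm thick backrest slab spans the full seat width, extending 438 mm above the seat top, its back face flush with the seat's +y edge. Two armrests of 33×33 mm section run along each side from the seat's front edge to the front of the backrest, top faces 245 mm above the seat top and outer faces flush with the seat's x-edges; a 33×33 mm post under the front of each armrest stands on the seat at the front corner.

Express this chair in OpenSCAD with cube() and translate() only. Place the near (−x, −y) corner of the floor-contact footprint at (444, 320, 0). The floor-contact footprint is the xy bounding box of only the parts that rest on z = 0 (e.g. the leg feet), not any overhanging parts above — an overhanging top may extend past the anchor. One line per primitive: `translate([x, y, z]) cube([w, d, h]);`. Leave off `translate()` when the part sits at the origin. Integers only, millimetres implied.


translate([444, 320, 430]) cube([444, 381, 27]);
translate([444, 320, 0]) cube([36, 36, 430]);
translate([852, 320, 0]) cube([36, 36, 430]);
translate([444, 665, 0]) cube([36, 36, 430]);
translate([852, 665, 0]) cube([36, 36, 430]);
translate([444, 669, 457]) cube([444, 32, 438]);
translate([444, 320, 669]) cube([33, 349, 33]);
translate([855, 320, 669]) cube([33, 349, 33]);
translate([444, 320, 457]) cube([33, 33, 212]);
translate([855, 320, 457]) cube([33, 33, 212]);


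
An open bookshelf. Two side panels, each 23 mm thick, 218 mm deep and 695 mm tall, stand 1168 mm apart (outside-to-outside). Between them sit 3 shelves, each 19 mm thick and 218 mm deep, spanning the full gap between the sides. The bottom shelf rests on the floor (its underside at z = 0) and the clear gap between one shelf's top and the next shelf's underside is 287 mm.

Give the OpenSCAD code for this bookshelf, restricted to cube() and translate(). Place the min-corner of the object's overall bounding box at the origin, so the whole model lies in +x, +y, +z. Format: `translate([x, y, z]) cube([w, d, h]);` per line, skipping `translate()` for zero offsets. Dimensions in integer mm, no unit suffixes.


cube([23, 218, 695]);
translate([1145, 0, 0]) cube([23, 218, 695]);
translate([23, 0, 0]) cube([1122, 218, 19]);
translate([23, 0, 306]) cube([1122, 218, 19]);
translate([23, 0, 612]) cube([1122, 218, 19]);


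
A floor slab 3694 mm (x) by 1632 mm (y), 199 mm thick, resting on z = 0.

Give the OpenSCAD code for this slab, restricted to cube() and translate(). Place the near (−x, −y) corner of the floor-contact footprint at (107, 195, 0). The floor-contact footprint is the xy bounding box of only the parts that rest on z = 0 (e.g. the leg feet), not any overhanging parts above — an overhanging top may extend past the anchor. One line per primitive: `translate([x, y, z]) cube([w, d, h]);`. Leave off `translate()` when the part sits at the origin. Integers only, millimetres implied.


translate([107, 195, 0]) cube([3694, 1632, 199]);


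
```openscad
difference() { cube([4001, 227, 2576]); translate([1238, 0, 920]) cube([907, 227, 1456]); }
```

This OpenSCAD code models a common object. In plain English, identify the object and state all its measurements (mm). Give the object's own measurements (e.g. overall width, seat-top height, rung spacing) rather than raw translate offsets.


A wall 4001 mm long (x), 227 mm thick (y), 2576 mm tall, with a rectangular window opening cut through it. The opening is 907 mm wide and 1456 mm tall; its sill is at z = 920 mm and its near (−x) edge is 1238 mm from the wall's −x end. The opening passes through the full wall thickness.


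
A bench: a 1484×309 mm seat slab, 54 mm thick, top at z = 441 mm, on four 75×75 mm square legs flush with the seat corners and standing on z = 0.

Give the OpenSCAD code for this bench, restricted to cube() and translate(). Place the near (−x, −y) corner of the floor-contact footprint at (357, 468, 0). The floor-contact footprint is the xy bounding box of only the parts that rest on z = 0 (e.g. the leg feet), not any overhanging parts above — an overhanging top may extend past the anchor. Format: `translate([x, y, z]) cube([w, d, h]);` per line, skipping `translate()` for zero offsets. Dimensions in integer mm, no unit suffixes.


translate([357, 468, 387]) cube([1484, 309, 54]);
translate([357, 468, 0]) cube([75, 75, 387]);
translate([357, 702, 0]) cube([75, 75, 387]);
translate([1766, 468, 0]) cube([75, 75, 387]);
translate([1766, 702, 0]) cube([75, 75, 387]);


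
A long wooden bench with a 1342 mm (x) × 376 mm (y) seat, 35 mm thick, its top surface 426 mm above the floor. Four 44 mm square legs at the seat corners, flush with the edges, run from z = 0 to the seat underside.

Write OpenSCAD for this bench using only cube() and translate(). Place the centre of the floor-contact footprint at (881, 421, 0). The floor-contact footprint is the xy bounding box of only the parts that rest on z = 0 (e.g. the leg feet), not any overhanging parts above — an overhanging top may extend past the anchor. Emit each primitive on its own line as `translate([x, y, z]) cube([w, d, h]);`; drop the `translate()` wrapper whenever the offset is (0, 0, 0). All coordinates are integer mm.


translate([210, 233, 391]) cube([1342, 376, 35]);
translate([210, 233, 0]) cube([44, 44, 391]);
translate([210, 565, 0]) cube([44, 44, 391]);
translate([1508, 233, 0]) cube([44, 44, 391]);
translate([1508, 565, 0]) cube([44, 44, 391]);


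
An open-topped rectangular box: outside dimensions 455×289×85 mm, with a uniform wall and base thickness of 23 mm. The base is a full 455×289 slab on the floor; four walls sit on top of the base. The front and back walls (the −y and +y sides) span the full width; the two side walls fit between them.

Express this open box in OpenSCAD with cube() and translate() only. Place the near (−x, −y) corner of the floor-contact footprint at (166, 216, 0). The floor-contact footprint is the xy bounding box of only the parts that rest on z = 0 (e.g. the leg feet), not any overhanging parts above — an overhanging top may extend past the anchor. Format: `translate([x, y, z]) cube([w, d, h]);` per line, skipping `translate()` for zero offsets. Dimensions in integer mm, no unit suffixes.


translate([166, 216, 0]) cube([455, 289, 23]);
translate([166, 216, 23]) cube([455, 23, 62]);
translate([166, 482, 23]) cube([455, 23, 62]);
translate([166, 239, 23]) cube([23, 243, 62]);
translate([598, 239, 23]) cube([23, 243, 62]);


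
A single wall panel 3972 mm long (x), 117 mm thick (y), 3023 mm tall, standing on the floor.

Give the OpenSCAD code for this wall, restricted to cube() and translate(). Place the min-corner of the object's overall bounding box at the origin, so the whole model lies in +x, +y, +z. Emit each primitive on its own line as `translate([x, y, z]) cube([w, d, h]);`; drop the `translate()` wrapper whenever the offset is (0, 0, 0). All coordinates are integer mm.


cube([3972, 117, 3023]);


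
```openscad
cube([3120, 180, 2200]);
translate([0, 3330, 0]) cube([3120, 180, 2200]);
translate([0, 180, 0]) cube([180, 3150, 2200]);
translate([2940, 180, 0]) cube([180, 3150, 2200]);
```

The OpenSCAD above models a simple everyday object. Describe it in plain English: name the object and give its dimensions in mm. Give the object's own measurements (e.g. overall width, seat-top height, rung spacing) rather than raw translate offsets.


The wall frame of a small rectangular building: four walls, each 2200 mm tall and 180 mm thick, enclosing a footprint 3120 mm (x) by 3510 mm (y) outside-to-outside, with no floor or roof. The front and back walls (the −y and +y sides) span the full width; the two side walls fit between them.


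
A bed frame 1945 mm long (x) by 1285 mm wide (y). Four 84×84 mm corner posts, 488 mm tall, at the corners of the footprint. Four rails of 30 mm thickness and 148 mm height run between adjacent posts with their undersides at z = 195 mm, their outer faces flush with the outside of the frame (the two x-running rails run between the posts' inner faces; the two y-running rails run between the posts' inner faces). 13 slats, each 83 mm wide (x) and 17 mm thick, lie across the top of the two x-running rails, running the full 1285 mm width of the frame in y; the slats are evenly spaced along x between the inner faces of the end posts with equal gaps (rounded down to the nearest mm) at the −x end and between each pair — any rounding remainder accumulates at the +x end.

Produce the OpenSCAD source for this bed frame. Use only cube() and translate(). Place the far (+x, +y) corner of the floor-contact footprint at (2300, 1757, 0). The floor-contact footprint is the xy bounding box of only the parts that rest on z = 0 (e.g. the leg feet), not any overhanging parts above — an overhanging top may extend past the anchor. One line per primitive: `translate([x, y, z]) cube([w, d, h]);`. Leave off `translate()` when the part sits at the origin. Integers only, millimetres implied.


translate([355, 472, 0]) cube([84, 84, 488]);
translate([355, 1673, 0]) cube([84, 84, 488]);
translate([2216, 472, 0]) cube([84, 84, 488]);
translate([2216, 1673, 0]) cube([84, 84, 488]);
translate([439, 472, 195]) cube([1777, 30, 148]);
translate([439, 1727, 195]) cube([1777, 30, 148]);
translate([355, 556, 195]) cube([30, 1117, 148]);
translate([2270, 556, 195]) cube([30, 1117, 148]);
translate([488, 472, 343]) cube([83, 1285, 17]);
translate([620, 472, 343]) cube([83, 1285, 17]);
translate([752, 472, 343]) cube([83, 1285, 17]);
translate([884, 472, 343]) cube([83, 1285, 17]);
translate([1016, 472, 343]) cube([83, 1285, 17]);
translate([1148, 472, 343]) cube([83, 1285, 17]);
translate([1280, 472, 343]) cube([83, 1285, 17]);
translate([1412, 472, 343]) cube([83, 1285, 17]);
translate([1544, 472, 343]) cube([83, 1285, 17]);
translate([1676, 472, 343]) cube([83, 1285, 17]);
translate([1808, 472, 343]) cube([83, 1285, 17]);
translate([1940, 472, 343]) cube([83, 1285, 17]);
translate([2072, 472, 343]) cube([83, 1285, 17]);


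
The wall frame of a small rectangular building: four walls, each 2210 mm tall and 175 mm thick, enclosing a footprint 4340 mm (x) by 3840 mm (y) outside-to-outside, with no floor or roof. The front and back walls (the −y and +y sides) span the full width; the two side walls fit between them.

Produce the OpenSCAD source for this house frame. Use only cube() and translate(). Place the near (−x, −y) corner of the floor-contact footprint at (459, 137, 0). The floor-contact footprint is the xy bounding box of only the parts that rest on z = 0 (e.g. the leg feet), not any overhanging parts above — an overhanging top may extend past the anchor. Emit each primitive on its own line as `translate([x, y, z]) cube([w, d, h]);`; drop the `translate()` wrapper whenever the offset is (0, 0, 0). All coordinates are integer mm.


translate([459, 137, 0]) cube([4340, 175, 2210]);
translate([459, 3802, 0]) cube([4340, 175, 2210]);
translate([459, 312, 0]) cube([175, 3490, 2210]);
translate([4624, 312, 0]) cube([175, 3490, 2210]);


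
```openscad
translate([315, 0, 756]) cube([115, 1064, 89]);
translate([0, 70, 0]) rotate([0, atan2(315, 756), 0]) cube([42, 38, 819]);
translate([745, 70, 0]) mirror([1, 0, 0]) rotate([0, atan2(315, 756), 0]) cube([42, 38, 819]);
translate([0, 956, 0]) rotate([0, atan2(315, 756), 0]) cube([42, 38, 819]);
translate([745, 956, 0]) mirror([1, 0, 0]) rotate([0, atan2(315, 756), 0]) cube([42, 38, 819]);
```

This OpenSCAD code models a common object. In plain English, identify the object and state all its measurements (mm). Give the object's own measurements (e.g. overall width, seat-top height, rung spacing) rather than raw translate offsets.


A sawhorse. A 115×1064×89 mm beam (x, y, z) sits on two A-frame leg pairs. Each pair is two raked legs of 42×38 mm section (38 mm along y) splaying symmetrically in x. Each leg rises 756 mm vertically over 315 mm of horizontal reach and is 819 mm long along its own axis. Every leg's outer bottom edge rests on the floor and its outer top edge meets a bottom edge of the beam — the left legs (tilting toward +x) meet the beam's −x bottom edge, the right legs (their mirror images, tilting toward −x) meet its +x bottom edge — so the leg tops tuck under the beam, the beam's underside is 756 mm above the floor, and the feet are 745 mm apart outside-to-outside with the beam centred between them. The two leg pairs are set in 70 mm from either end of the beam.


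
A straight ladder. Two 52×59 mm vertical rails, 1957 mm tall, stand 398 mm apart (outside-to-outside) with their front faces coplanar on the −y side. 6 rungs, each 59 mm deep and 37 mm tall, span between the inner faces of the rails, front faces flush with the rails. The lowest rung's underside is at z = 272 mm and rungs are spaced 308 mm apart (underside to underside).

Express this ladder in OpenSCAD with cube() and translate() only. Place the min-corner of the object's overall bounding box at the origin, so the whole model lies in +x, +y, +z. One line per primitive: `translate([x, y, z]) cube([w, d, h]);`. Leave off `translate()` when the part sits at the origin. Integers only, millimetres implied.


cube([52, 59, 1957]);
translate([346, 0, 0]) cube([52, 59, 1957]);
translate([52, 0, 272]) cube([294, 59, 37]);
translate([52, 0, 580]) cube([294, 59, 37]);
translate([52, 0, 888]) cube([294, 59, 37]);
translate([52, 0, 1196]) cube([294, 59, 37]);
translate([52, 0, 1504]) cube([294, 59, 37]);
translate([52, 0, 1812]) cube([294, 59, 37]);


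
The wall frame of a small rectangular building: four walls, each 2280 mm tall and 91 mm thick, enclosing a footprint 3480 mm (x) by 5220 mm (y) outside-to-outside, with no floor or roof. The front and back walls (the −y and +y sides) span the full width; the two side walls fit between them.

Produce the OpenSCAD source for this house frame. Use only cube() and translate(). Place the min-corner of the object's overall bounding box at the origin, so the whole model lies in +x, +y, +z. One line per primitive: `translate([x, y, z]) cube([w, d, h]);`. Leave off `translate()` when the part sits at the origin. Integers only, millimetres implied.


cube([3480, 91, 2280]);
translate([0, 5129, 0]) cube([3480, 91, 2280]);
translate([0, 91, 0]) cube([91, 5038, 2280]);
translate([3389, 91, 0]) cube([91, 5038, 2280]);


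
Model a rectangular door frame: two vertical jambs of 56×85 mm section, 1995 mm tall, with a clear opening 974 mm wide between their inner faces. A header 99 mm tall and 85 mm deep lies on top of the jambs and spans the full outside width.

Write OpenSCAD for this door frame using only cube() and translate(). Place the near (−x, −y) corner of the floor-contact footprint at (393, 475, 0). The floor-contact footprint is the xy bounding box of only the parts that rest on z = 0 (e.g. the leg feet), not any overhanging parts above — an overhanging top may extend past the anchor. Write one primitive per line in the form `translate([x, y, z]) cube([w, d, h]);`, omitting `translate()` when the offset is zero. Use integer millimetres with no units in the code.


translate([393, 475, 0]) cube([56, 85, 1995]);
translate([1423, 475, 0]) cube([56, 85, 1995]);
translate([393, 475, 1995]) cube([1086, 85, 99]);


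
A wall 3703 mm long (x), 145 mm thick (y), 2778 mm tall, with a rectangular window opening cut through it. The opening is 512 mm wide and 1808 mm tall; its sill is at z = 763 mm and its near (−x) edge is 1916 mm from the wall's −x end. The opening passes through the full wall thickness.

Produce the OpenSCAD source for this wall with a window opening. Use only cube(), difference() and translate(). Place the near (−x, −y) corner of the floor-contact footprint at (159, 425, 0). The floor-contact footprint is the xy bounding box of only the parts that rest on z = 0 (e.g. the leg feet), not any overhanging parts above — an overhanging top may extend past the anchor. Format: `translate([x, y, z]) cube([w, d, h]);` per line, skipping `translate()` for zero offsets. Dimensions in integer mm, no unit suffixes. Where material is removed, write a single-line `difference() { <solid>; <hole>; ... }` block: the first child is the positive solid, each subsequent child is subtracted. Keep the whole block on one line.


difference() { translate([159, 425, 0]) cube([3703, 145, 2778]); translate([2075, 425, 763]) cube([512, 145, 1808]); }


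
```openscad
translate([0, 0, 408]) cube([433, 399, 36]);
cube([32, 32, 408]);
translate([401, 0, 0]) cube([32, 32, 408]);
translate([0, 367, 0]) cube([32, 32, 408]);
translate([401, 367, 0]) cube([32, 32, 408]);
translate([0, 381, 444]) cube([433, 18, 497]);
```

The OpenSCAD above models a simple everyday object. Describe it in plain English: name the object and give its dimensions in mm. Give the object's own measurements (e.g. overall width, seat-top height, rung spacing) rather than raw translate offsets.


A chair. The seat is a 433×399×36 mm slab with its top at z = 444 mm, on four 32×32 mm corner legs (flush with the seat edges, standing on z = 0). A flat backrest 18 mm thick, 497 mm tall, spans the full seat width and rises from the seat top along its +y edge, rear face flush with the rear of the seat.


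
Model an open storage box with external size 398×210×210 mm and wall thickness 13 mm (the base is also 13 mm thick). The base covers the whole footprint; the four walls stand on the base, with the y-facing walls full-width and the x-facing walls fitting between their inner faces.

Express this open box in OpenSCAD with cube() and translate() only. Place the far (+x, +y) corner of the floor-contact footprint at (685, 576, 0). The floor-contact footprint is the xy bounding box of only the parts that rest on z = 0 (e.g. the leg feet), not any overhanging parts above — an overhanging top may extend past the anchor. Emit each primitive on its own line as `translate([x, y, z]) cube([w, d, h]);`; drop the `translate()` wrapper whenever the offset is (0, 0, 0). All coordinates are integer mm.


translate([287, 366, 0]) cube([398, 210, 13]);
translate([287, 366, 13]) cube([398, 13, 197]);
translate([287, 563, 13]) cube([398, 13, 197]);
translate([287, 379, 13]) cube([13, 184, 197]);
translate([672, 379, 13]) cube([13, 184, 197]);


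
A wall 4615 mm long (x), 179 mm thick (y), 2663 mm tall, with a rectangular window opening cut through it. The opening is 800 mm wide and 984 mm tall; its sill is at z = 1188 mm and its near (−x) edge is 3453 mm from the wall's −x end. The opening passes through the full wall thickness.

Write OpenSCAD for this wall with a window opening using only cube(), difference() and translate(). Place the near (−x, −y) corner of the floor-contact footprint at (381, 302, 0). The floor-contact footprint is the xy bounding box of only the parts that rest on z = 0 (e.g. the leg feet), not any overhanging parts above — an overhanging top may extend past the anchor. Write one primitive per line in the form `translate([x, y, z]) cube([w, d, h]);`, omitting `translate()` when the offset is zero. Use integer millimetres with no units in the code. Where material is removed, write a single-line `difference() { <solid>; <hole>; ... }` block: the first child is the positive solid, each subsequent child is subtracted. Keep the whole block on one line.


difference() { translate([381, 302, 0]) cube([4615, 179, 2663]); translate([3834, 302, 1188]) cube([800, 179, 984]); }


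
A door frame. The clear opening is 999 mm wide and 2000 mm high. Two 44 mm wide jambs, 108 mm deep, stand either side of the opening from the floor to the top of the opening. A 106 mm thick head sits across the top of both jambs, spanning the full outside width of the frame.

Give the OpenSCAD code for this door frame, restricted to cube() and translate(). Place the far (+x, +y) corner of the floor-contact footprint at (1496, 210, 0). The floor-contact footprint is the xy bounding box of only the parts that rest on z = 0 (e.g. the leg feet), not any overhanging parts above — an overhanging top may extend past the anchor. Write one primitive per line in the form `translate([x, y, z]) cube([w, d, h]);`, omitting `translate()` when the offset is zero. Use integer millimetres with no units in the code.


translate([409, 102, 0]) cube([44, 108, 2000]);
translate([1452, 102, 0]) cube([44, 108, 2000]);
translate([409, 102, 2000]) cube([1087, 108, 106]);


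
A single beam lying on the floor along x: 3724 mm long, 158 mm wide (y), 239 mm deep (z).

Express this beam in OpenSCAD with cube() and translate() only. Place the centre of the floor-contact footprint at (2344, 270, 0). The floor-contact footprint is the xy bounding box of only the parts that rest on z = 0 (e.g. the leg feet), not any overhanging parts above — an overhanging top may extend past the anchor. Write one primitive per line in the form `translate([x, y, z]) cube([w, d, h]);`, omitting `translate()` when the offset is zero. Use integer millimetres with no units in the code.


translate([482, 191, 0]) cube([3724, 158, 239]);


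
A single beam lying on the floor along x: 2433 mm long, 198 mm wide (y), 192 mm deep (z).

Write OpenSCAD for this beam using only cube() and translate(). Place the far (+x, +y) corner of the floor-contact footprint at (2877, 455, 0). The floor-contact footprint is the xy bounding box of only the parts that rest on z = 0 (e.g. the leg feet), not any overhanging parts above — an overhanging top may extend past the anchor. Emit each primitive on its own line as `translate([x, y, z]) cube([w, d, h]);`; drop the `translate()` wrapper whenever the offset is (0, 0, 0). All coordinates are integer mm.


translate([444, 257, 0]) cube([2433, 198, 192]);


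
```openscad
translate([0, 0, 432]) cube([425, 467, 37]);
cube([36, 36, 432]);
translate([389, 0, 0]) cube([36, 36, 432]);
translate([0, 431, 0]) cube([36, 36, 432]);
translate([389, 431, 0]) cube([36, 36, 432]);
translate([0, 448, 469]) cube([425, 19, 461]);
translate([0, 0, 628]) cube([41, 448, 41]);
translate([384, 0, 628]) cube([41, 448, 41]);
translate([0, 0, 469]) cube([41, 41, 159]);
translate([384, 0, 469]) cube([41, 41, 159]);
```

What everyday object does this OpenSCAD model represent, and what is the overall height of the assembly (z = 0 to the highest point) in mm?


A chair. The overall height is 930 mm.

A slab on four corner posts with a tall panel at the back — a chair. The seat slab sits at z = 432 with thickness 37, and the 461 mm backrest starts at the seat top, so the overall height is 432 + 37 + 461 = 930 mm.


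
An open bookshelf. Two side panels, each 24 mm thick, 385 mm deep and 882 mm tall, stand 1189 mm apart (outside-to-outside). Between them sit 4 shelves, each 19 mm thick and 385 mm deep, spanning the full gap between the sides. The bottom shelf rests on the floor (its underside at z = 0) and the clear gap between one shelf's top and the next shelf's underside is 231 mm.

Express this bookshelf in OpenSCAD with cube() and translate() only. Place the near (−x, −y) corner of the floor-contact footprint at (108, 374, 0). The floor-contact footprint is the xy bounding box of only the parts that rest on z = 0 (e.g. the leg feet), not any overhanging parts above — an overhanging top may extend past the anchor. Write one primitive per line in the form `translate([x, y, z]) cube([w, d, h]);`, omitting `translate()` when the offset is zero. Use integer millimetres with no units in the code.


translate([108, 374, 0]) cube([24, 385, 882]);
translate([1273, 374, 0]) cube([24, 385, 882]);
translate([132, 374, 0]) cube([1141, 385, 19]);
translate([132, 374, 250]) cube([1141, 385, 19]);
translate([132, 374, 500]) cube([1141, 385, 19]);
translate([132, 374, 750]) cube([1141, 385, 19]);


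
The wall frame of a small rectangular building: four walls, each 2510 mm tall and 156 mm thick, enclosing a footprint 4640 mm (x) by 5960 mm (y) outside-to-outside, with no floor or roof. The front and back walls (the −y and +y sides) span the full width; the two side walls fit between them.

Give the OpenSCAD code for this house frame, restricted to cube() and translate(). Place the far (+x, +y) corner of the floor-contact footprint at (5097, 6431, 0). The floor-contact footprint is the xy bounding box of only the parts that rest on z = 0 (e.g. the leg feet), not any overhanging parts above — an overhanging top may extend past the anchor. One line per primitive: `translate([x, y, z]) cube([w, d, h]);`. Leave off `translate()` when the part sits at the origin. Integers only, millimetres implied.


translate([457, 471, 0]) cube([4640, 156, 2510]);
translate([457, 6275, 0]) cube([4640, 156, 2510]);
translate([457, 627, 0]) cube([156, 5648, 2510]);
translate([4941, 627, 0]) cube([156, 5648, 2510]);


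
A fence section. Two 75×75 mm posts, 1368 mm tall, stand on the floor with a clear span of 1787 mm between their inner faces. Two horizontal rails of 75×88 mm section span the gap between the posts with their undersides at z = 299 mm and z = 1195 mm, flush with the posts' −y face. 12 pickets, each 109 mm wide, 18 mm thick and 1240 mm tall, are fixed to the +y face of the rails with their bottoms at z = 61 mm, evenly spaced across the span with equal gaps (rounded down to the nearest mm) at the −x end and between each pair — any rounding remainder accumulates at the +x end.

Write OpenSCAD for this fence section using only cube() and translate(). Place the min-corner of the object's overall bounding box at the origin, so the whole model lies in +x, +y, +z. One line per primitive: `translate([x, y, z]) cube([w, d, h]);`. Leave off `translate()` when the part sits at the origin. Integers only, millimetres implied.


cube([75, 75, 1368]);
translate([1862, 0, 0]) cube([75, 75, 1368]);
translate([75, 0, 299]) cube([1787, 75, 88]);
translate([75, 0, 1195]) cube([1787, 75, 88]);
translate([111, 75, 61]) cube([109, 18, 1240]);
translate([256, 75, 61]) cube([109, 18, 1240]);
translate([401, 75, 61]) cube([109, 18, 1240]);
translate([546, 75, 61]) cube([109, 18, 1240]);
translate([691, 75, 61]) cube([109, 18, 1240]);
translate([836, 75, 61]) cube([109, 18, 1240]);
translate([981, 75, 61]) cube([109, 18, 1240]);
translate([1126, 75, 61]) cube([109, 18, 1240]);
translate([1271, 75, 61]) cube([109, 18, 1240]);
translate([1416, 75, 61]) cube([109, 18, 1240]);
translate([1561, 75, 61]) cube([109, 18, 1240]);
translate([1706, 75, 61]) cube([109, 18, 1240]);


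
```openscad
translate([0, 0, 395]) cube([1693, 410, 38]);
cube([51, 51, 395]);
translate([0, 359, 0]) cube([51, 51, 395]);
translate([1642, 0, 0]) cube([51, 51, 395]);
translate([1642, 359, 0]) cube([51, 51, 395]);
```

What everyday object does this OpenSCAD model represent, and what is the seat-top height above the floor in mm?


A bench. The seat-top height is 433 mm.

A long slab on four corner posts — a bench. The slab sits at z = 395 with thickness 38, so the top is 395 + 38 = 433 mm.


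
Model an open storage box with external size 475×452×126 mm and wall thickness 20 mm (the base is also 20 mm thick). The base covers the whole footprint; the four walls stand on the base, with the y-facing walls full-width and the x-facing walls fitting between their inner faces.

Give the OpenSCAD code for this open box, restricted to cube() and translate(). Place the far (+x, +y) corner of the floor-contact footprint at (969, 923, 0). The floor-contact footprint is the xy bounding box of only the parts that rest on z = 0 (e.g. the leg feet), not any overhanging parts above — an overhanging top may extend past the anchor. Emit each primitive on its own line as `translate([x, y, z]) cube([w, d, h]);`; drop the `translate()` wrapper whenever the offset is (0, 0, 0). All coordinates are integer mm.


translate([494, 471, 0]) cube([475, 452, 20]);
translate([494, 471, 20]) cube([475, 20, 106]);
translate([494, 903, 20]) cube([475, 20, 106]);
translate([494, 491, 20]) cube([20, 412, 106]);
translate([949, 491, 20]) cube([20, 412, 106]);


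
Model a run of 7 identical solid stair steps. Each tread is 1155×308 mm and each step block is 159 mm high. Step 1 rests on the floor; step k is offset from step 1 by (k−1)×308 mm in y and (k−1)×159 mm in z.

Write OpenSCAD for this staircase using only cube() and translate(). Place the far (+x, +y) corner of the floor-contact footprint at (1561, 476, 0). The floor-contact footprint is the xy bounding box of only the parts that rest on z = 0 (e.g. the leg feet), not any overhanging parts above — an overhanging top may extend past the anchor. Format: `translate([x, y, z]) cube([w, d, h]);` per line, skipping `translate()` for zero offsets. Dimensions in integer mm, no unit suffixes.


translate([406, 168, 0]) cube([1155, 308, 159]);
translate([406, 476, 159]) cube([1155, 308, 159]);
translate([406, 784, 318]) cube([1155, 308, 159]);
translate([406, 1092, 477]) cube([1155, 308, 159]);
translate([406, 1400, 636]) cube([1155, 308, 159]);
translate([406, 1708, 795]) cube([1155, 308, 159]);
translate([406, 2016, 954]) cube([1155, 308, 159]);


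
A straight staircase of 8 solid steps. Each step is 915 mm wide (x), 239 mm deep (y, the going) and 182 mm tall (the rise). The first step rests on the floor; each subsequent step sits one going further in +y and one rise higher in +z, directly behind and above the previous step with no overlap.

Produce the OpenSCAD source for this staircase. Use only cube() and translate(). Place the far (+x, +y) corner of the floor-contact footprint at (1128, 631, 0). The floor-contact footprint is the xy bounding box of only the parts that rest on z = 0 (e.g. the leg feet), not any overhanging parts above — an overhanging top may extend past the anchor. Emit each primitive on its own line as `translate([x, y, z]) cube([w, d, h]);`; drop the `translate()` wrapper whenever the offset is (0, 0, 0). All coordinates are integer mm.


translate([213, 392, 0]) cube([915, 239, 182]);
translate([213, 631, 182]) cube([915, 239, 182]);
translate([213, 870, 364]) cube([915, 239, 182]);
translate([213, 1109, 546]) cube([915, 239, 182]);
translate([213, 1348, 728]) cube([915, 239, 182]);
translate([213, 1587, 910]) cube([915, 239, 182]);
translate([213, 1826, 1092]) cube([915, 239, 182]);
translate([213, 2065, 1274]) cube([915, 239, 182]);


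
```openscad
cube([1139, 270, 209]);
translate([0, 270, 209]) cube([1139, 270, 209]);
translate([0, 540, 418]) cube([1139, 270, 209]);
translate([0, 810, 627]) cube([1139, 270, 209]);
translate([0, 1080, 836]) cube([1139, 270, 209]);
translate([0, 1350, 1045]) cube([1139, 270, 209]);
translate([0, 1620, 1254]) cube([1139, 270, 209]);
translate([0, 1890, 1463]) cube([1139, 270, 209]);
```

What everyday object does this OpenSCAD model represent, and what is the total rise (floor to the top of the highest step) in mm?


A staircase. The total rise is 1672 mm.

8 identical blocks, each offset up and back from the previous — a staircase. Each step is 209 mm tall and there are 8 of them, so the total rise is 8 × 209 = 1672 mm.


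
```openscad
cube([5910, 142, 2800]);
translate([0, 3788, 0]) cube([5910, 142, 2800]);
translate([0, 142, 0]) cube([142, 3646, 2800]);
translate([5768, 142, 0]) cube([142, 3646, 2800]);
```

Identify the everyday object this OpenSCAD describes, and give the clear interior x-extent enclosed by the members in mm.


A house (or room) frame. The interior width is 5626 mm.

Four 2800 mm walls enclosing a rectangle with no floor or roof — a room or house frame. Outside width is 5910 mm and wall thickness is 142 mm, so the interior width is 5910 − 2 × 142 = 5626 mm.


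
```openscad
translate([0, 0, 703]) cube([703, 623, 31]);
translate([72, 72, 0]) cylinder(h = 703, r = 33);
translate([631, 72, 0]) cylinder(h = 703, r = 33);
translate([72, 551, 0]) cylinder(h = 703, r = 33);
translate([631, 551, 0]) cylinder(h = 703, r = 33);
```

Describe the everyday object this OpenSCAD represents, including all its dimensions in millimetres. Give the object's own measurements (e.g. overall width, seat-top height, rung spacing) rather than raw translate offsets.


A rectangular dining table. The top is 703×623×31 mm with its upper surface at z = 734 mm. It stands on four round legs of 66 mm diameter, each leg's bounding box inset 39 mm from the nearest pair of top edges, running from the floor to the underside of the top.


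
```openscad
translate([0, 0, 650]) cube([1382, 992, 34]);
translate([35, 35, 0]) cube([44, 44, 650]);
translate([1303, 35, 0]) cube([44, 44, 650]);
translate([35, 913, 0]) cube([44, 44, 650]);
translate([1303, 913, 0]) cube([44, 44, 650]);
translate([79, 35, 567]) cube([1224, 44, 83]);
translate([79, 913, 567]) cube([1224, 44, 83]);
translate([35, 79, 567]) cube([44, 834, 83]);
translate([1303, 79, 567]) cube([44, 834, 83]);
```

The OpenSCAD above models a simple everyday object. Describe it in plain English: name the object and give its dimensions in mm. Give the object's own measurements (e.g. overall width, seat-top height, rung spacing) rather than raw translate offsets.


A rectangular dining table. The top is 1382×992×34 mm with its upper surface at z = 684 mm. It stands on four 44×44 mm square legs, each inset 35 mm from the nearest pair of top edges, running from the floor to the underside of the top. Four apron rails, 44 mm thick and 83 mm tall, run between adjacent legs with their top edges flush with the underside of the top and their outer faces flush with the legs' outer faces.


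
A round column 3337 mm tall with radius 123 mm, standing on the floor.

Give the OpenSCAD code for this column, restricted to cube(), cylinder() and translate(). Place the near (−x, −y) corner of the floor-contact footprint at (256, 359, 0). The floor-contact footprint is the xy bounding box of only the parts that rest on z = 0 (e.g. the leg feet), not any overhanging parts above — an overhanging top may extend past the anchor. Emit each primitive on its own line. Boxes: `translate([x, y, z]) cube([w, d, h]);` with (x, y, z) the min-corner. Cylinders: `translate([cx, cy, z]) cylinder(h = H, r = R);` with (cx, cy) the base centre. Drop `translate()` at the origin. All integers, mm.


translate([379, 482, 0]) cylinder(h = 3337, r = 123);


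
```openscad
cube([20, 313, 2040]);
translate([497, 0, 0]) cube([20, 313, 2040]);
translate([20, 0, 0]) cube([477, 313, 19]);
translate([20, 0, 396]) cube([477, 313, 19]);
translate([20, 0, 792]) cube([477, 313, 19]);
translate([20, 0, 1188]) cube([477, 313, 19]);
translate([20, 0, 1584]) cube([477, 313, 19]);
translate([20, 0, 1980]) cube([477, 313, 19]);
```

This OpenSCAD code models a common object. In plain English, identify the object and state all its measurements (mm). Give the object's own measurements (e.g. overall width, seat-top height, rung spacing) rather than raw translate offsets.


An open bookshelf. Two side panels, each 20 mm thick, 313 mm deep and 2040 mm tall, stand 517 mm apart (outside-to-outside). Between them sit 6 shelves, each 19 mm thick and 313 mm deep, spanning the full gap between the sides. The bottom shelf rests on the floor (its underside at z = 0) and the clear gap between one shelf's top and the next shelf's underside is 377 mm.


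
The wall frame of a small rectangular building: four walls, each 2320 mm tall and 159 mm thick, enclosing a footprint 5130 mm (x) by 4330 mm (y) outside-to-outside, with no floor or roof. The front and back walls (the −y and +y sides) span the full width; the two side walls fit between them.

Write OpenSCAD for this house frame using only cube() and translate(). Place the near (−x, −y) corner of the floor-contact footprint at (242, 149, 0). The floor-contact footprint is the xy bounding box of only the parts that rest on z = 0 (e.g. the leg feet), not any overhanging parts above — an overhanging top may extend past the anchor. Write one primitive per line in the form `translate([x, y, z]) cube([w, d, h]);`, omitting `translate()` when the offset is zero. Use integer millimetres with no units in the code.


translate([242, 149, 0]) cube([5130, 159, 2320]);
translate([242, 4320, 0]) cube([5130, 159, 2320]);
translate([242, 308, 0]) cube([159, 4012, 2320]);
translate([5213, 308, 0]) cube([159, 4012, 2320]);


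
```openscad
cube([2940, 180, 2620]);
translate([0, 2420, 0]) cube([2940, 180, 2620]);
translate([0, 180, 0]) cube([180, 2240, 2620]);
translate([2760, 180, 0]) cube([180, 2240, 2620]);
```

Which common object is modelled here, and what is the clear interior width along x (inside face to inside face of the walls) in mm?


A house (or room) frame. The interior width is 2580 mm.

Four 2620 mm walls enclosing a rectangle with no floor or roof — a room or house frame. Outside width is 2940 mm and wall thickness is 180 mm, so the interior width is 2940 − 2 × 180 = 2580 mm.


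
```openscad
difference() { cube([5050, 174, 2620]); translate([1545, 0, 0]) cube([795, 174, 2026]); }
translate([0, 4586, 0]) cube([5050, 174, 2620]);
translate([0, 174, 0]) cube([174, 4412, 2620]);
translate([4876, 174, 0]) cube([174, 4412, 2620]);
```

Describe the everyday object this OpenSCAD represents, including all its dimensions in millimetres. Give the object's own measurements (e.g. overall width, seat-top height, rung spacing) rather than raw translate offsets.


A single room: four walls, each 2620 mm tall and 174 mm thick, enclosing an outside footprint 5050×4760 mm (x × y), no floor or roof. The front and back walls (−y and +y sides) run the full x-width; the side walls fit between their inner faces. A door opening 795 mm wide and 2026 mm tall is cut through the front wall from the floor up, its −x edge 1545 mm from the wall's −x end.


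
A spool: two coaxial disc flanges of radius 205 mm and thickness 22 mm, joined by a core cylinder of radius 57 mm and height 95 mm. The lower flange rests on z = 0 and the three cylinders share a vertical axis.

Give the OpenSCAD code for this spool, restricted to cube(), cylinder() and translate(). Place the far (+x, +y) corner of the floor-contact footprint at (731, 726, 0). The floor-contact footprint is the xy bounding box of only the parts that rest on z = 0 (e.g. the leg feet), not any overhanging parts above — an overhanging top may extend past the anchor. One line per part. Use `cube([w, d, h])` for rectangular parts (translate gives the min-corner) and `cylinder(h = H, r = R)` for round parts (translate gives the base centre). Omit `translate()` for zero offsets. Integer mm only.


translate([526, 521, 0]) cylinder(h = 22, r = 205);
translate([526, 521, 22]) cylinder(h = 95, r = 57);
translate([526, 521, 117]) cylinder(h = 22, r = 205);
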